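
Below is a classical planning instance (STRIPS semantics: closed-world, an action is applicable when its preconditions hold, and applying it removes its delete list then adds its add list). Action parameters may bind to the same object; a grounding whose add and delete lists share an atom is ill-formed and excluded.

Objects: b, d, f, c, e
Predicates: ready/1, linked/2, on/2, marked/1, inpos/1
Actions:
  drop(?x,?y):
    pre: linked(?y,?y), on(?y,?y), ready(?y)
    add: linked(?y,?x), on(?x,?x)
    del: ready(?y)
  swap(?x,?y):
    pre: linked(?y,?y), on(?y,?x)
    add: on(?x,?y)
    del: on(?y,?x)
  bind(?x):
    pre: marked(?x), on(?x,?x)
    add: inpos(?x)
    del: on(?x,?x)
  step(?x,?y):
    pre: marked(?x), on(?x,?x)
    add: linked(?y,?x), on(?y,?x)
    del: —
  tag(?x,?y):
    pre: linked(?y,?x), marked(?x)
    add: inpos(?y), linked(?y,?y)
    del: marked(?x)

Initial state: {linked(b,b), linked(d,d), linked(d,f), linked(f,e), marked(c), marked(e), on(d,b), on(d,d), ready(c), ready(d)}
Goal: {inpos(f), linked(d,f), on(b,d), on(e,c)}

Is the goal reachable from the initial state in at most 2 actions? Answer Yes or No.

No

1. drop(c,d)  →  {linked(b,b), linked(d,c), linked(d,d), linked(d,f), linked(f,e), marked(c), marked(e), on(c,c), on(d,b), on(d,d), ready(c)}
2. swap(b,d)  →  {linked(b,b), linked(d,c), linked(d,d), linked(d,f), linked(f,e), marked(c), marked(e), on(b,d), on(c,c), on(d,d), ready(c)}
3. step(c,e)  →  {linked(b,b), linked(d,c), linked(d,d), linked(d,f), linked(e,c), linked(f,e), marked(c), marked(e), on(b,d), on(c,c), on(d,d), on(e,c), ready(c)}
4. tag(e,f)  →  {inpos(f), linked(b,b), linked(d,c), linked(d,d), linked(d,f), linked(e,c), linked(f,e), linked(f,f), marked(c), on(b,d), on(c,c), on(d,d), on(e,c), ready(c)}
optimal plan length = 4; 4 > 2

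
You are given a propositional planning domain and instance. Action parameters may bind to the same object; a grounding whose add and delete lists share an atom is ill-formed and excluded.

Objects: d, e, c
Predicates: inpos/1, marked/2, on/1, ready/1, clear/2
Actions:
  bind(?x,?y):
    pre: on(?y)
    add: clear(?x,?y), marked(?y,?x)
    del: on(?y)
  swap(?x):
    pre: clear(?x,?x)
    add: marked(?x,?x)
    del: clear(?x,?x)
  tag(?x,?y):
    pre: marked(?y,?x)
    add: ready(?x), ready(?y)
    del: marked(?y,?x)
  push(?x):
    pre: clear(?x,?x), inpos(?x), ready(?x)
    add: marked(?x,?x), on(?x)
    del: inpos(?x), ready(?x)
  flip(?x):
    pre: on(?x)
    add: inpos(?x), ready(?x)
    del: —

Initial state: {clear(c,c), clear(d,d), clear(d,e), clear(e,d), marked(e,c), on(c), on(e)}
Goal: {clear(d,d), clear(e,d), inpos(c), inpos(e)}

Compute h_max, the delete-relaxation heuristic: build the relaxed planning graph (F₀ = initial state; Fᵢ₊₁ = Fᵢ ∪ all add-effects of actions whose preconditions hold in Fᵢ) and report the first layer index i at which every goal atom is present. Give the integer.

1

F0 = init (7 atoms)
F1 = F0 ∪ {clear(c,e), clear(d,c), clear(e,c), clear(e,e), inpos(c), inpos(e), marked(c,c), marked(c,d), marked(c,e), marked(d,d), marked(e,d), marked(e,e), ready(c), ready(e)}  (21 atoms)
goal ⊆ F1  ⇒  h_max = 1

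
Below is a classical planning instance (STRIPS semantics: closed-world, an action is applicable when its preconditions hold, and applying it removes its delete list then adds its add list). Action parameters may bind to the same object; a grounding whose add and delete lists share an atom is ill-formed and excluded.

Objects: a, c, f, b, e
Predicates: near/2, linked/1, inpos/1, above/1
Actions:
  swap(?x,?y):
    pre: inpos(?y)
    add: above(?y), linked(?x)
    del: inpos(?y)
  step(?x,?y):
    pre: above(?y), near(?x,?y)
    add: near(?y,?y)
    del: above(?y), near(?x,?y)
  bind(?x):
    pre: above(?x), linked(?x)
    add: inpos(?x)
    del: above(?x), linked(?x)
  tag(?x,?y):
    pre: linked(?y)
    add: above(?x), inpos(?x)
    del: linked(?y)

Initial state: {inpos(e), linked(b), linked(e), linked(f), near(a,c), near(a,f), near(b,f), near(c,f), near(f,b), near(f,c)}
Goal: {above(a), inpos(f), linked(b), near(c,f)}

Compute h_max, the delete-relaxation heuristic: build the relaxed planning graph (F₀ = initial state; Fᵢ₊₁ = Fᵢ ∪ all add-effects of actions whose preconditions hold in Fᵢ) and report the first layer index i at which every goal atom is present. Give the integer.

1

F0 = init (10 atoms)
F1 = F0 ∪ {above(a), above(b), above(c), above(e), above(f), inpos(a), inpos(b), inpos(c), inpos(f), linked(a), linked(c)}  (21 atoms)
goal ⊆ F1  ⇒  h_max = 1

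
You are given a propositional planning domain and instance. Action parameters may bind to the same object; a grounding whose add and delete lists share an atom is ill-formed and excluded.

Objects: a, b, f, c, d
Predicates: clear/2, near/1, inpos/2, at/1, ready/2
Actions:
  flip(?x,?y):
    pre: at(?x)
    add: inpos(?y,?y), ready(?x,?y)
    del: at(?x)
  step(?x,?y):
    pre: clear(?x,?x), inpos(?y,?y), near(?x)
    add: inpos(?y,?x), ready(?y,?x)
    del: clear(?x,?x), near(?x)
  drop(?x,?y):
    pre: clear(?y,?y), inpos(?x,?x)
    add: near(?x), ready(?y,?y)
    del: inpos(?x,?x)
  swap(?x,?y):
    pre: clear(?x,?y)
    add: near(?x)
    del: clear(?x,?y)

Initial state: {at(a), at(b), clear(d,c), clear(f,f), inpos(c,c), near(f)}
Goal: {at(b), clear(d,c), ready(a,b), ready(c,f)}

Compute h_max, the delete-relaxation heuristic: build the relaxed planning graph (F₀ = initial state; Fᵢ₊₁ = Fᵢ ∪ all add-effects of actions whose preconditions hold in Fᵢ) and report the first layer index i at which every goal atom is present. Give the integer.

F0 = init (6 atoms)
F1 = F0 ∪ {inpos(a,a), inpos(b,b), inpos(c,f), inpos(d,d), inpos(f,f), near(c), near(d), ready(a,a), ready(a,b), ready(a,c), ready(a,d), ready(a,f), ready(b,a), ready(b,b), ready(b,c), ready(b,d), ready(b,f), ready(c,f), ready(f,f)}  (25 atoms)
goal ⊆ F1  ⇒  h_max = 1

1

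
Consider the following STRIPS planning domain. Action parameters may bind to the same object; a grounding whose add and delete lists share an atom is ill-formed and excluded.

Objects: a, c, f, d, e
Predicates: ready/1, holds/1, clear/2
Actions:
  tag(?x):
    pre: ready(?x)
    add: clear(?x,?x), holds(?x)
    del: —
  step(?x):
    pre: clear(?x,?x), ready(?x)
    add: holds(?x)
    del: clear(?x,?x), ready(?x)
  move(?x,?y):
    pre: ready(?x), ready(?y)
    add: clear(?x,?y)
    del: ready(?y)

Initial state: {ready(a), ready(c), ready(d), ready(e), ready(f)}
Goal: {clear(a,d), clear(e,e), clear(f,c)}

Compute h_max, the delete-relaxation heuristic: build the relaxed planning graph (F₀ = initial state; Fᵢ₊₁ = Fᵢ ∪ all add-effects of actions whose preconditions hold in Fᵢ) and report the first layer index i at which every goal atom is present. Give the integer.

1

F0 = init (5 atoms)
F1 = F0 ∪ {clear(a,a), clear(a,c), clear(a,d), clear(a,e), clear(a,f), clear(c,a), clear(c,c), clear(c,d), clear(c,e), clear(c,f), clear(d,a), clear(d,c), clear(d,d), clear(d,e), clear(d,f), clear(e,a), clear(e,c), clear(e,d), clear(e,e), clear(e,f), clear(f,a), clear(f,c), clear(f,d), clear(f,e), clear(f,f), holds(a), holds(c), holds(d), holds(e), holds(f)}  (35 atoms)
goal ⊆ F1  ⇒  h_max = 1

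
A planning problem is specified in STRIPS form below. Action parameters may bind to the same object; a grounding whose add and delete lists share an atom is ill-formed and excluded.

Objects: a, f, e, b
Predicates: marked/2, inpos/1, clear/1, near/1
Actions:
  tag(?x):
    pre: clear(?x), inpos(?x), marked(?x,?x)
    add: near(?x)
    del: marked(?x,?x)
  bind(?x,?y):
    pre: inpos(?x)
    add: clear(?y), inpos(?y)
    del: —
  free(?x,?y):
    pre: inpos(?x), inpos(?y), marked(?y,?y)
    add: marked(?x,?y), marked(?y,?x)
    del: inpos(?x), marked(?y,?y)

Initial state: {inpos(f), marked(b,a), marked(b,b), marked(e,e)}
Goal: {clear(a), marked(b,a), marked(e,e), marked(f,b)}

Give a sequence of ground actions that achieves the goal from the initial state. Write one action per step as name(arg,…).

bind(f,a); bind(a,b); free(f,b)

1. bind(f,a)  →  {clear(a), inpos(a), inpos(f), marked(b,a), marked(b,b), marked(e,e)}
2. bind(a,b)  →  {clear(a), clear(b), inpos(a), inpos(b), inpos(f), marked(b,a), marked(b,b), marked(e,e)}
3. free(f,b)  →  {clear(a), clear(b), inpos(a), inpos(b), marked(b,a), marked(b,f), marked(e,e), marked(f,b)}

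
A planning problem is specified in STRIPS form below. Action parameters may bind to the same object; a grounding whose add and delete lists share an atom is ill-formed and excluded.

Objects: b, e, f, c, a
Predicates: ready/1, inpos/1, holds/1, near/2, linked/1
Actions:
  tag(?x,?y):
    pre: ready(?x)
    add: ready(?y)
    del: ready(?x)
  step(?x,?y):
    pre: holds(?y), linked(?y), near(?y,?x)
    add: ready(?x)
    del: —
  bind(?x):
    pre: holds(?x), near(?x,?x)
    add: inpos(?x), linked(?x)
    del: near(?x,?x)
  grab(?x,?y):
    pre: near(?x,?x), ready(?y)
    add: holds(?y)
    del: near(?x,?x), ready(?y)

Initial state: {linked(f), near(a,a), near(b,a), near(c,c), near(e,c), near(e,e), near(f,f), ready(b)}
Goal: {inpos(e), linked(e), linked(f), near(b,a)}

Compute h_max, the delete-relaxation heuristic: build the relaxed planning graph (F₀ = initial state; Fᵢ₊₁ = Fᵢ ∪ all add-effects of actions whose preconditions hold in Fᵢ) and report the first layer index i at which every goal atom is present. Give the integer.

F0 = init (8 atoms)
F1 = F0 ∪ {holds(b), ready(a), ready(c), ready(e), ready(f)}  (13 atoms)
F2 = F1 ∪ {holds(a), holds(c), holds(e), holds(f)}  (17 atoms)
F3 = F2 ∪ {inpos(a), inpos(c), inpos(e), inpos(f), linked(a), linked(c), linked(e)}  (24 atoms)
goal ⊆ F3  ⇒  h_max = 3

3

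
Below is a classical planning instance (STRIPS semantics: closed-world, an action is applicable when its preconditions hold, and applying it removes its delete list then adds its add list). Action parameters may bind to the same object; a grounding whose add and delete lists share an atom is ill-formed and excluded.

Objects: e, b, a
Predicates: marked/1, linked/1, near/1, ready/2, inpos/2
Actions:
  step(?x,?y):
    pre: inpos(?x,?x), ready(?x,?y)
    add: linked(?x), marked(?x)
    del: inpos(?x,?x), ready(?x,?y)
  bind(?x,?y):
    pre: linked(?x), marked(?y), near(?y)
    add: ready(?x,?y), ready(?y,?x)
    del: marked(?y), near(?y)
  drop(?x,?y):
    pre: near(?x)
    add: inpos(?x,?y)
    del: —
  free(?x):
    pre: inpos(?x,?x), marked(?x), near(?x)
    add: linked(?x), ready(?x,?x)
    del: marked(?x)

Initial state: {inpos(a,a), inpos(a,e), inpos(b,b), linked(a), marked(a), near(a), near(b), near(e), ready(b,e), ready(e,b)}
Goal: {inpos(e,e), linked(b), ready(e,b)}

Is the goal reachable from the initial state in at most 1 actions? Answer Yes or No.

1. step(b,e)  →  {inpos(a,a), inpos(a,e), linked(a), linked(b), marked(a), marked(b), near(a), near(b), near(e), ready(e,b)}
2. drop(e,e)  →  {inpos(a,a), inpos(a,e), inpos(e,e), linked(a), linked(b), marked(a), marked(b), near(a), near(b), near(e), ready(e,b)}
optimal plan length = 2; 2 > 1

No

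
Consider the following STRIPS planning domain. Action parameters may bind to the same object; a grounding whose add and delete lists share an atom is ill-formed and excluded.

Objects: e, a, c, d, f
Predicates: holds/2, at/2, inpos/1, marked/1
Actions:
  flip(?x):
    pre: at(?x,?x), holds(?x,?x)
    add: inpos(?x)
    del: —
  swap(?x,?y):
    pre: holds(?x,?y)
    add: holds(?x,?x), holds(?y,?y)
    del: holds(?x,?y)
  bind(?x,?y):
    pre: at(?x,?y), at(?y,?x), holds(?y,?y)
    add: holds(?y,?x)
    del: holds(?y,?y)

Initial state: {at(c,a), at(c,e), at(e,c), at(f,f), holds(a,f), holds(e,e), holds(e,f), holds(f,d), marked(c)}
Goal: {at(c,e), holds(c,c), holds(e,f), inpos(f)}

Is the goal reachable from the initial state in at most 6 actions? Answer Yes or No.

1. swap(a,f)  →  {at(c,a), at(c,e), at(e,c), at(f,f), holds(a,a), holds(e,e), holds(e,f), holds(f,d), holds(f,f), marked(c)}
2. flip(f)  →  {at(c,a), at(c,e), at(e,c), at(f,f), holds(a,a), holds(e,e), holds(e,f), holds(f,d), holds(f,f), inpos(f), marked(c)}
3. bind(c,e)  →  {at(c,a), at(c,e), at(e,c), at(f,f), holds(a,a), holds(e,c), holds(e,f), holds(f,d), holds(f,f), inpos(f), marked(c)}
4. swap(e,c)  →  {at(c,a), at(c,e), at(e,c), at(f,f), holds(a,a), holds(c,c), holds(e,e), holds(e,f), holds(f,d), holds(f,f), inpos(f), marked(c)}
optimal plan length = 4; 4 ≤ 6

Yes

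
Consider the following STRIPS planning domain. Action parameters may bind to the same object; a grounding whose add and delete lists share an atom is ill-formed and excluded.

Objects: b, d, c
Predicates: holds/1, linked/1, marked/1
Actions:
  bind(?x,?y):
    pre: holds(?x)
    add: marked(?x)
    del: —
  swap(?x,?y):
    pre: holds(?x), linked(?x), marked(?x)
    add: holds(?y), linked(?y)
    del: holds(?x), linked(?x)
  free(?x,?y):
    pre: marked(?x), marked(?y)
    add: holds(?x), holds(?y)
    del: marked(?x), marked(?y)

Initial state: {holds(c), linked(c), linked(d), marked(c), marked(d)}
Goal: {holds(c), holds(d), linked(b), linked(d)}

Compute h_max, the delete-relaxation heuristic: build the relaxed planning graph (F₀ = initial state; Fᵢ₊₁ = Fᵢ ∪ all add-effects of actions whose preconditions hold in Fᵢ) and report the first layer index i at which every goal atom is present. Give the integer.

F0 = init (5 atoms)
F1 = F0 ∪ {holds(b), holds(d), linked(b)}  (8 atoms)
goal ⊆ F1  ⇒  h_max = 1

1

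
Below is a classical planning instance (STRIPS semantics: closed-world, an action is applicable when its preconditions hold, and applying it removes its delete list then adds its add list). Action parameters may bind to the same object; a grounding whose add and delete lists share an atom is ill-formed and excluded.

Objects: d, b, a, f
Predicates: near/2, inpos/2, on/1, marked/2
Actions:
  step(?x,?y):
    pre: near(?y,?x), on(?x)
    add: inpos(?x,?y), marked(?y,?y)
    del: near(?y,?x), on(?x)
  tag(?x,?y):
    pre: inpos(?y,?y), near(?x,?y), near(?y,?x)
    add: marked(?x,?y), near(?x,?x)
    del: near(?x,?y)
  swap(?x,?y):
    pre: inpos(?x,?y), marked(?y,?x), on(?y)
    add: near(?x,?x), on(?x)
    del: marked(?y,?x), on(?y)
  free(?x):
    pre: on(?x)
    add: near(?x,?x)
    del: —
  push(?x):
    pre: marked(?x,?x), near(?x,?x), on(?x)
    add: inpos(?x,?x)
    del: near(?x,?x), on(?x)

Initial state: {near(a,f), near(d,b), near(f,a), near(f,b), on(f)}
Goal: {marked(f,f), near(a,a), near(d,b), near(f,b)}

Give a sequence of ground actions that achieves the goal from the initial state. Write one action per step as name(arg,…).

1. free(f)  →  {near(a,f), near(d,b), near(f,a), near(f,b), near(f,f), on(f)}
2. step(f,f)  →  {inpos(f,f), marked(f,f), near(a,f), near(d,b), near(f,a), near(f,b)}
3. tag(a,f)  →  {inpos(f,f), marked(a,f), marked(f,f), near(a,a), near(d,b), near(f,a), near(f,b)}

free(f); step(f,f); tag(a,f)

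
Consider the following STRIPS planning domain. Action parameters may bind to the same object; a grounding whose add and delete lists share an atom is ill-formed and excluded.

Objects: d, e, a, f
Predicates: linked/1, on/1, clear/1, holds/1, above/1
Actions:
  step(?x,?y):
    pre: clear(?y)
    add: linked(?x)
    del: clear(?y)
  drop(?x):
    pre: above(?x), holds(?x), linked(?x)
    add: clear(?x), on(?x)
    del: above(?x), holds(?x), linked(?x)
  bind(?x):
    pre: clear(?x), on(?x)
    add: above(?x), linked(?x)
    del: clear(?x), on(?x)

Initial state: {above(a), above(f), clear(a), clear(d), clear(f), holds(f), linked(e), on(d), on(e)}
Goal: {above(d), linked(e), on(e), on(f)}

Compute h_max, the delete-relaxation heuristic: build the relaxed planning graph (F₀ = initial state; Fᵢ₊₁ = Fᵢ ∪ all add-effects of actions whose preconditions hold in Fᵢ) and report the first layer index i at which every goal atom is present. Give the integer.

F0 = init (9 atoms)
F1 = F0 ∪ {above(d), linked(a), linked(d), linked(f)}  (13 atoms)
F2 = F1 ∪ {on(f)}  (14 atoms)
goal ⊆ F2  ⇒  h_max = 2

2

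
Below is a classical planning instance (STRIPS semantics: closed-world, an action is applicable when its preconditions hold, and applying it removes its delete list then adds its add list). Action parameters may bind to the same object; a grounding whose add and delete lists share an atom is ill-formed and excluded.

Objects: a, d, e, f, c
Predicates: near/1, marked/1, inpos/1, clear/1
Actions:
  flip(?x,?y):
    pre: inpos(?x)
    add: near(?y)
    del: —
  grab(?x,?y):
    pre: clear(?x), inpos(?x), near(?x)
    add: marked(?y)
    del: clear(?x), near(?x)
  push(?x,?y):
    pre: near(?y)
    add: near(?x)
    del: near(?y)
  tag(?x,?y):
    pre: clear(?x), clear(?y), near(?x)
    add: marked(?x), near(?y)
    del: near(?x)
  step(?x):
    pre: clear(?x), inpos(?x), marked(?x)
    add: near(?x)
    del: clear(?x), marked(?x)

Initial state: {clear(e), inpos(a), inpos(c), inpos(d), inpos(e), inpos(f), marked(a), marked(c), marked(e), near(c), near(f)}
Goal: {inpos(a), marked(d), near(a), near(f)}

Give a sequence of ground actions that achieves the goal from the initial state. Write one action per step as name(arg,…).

1. flip(a,a)  →  {clear(e), inpos(a), inpos(c), inpos(d), inpos(e), inpos(f), marked(a), marked(c), marked(e), near(a), near(c), near(f)}
2. flip(a,e)  →  {clear(e), inpos(a), inpos(c), inpos(d), inpos(e), inpos(f), marked(a), marked(c), marked(e), near(a), near(c), near(e), near(f)}
3. grab(e,d)  →  {inpos(a), inpos(c), inpos(d), inpos(e), inpos(f), marked(a), marked(c), marked(d), marked(e), near(a), near(c), near(f)}

flip(a,a); flip(a,e); grab(e,d)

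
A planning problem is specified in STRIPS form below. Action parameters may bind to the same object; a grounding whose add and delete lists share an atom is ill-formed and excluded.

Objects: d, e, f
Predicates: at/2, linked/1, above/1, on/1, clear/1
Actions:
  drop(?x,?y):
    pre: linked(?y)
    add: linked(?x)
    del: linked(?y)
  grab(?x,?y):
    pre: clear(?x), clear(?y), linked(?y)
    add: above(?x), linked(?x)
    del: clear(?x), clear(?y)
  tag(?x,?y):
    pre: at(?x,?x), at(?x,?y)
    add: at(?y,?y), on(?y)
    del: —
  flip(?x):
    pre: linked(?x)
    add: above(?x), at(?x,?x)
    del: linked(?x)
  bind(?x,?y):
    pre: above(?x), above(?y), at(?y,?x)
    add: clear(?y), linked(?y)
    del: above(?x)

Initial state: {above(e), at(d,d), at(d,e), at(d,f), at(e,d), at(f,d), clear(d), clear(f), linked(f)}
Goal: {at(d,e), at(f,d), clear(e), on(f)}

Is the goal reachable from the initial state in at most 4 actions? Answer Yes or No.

Yes

1. grab(d,f)  →  {above(d), above(e), at(d,d), at(d,e), at(d,f), at(e,d), at(f,d), linked(d), linked(f)}
2. tag(d,f)  →  {above(d), above(e), at(d,d), at(d,e), at(d,f), at(e,d), at(f,d), at(f,f), linked(d), linked(f), on(f)}
3. bind(d,e)  →  {above(e), at(d,d), at(d,e), at(d,f), at(e,d), at(f,d), at(f,f), clear(e), linked(d), linked(e), linked(f), on(f)}
optimal plan length = 3; 3 ≤ 4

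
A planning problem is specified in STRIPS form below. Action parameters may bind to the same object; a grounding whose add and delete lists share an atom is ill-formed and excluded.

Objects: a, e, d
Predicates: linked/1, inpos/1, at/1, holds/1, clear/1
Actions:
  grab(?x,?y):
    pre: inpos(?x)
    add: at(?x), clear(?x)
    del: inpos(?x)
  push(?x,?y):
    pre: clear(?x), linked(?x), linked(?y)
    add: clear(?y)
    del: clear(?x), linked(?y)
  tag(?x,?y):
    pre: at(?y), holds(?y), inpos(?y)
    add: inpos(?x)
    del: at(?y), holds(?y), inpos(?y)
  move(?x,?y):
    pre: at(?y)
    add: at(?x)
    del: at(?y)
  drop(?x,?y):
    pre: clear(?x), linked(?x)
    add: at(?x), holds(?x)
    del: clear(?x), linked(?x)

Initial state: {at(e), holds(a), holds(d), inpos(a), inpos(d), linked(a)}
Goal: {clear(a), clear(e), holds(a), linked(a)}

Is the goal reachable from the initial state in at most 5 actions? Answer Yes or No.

1. grab(a,a)  →  {at(a), at(e), clear(a), holds(a), holds(d), inpos(d), linked(a)}
2. move(d,a)  →  {at(d), at(e), clear(a), holds(a), holds(d), inpos(d), linked(a)}
3. tag(e,d)  →  {at(e), clear(a), holds(a), inpos(e), linked(a)}
4. grab(e,a)  →  {at(e), clear(a), clear(e), holds(a), linked(a)}
optimal plan length = 4; 4 ≤ 5

Yes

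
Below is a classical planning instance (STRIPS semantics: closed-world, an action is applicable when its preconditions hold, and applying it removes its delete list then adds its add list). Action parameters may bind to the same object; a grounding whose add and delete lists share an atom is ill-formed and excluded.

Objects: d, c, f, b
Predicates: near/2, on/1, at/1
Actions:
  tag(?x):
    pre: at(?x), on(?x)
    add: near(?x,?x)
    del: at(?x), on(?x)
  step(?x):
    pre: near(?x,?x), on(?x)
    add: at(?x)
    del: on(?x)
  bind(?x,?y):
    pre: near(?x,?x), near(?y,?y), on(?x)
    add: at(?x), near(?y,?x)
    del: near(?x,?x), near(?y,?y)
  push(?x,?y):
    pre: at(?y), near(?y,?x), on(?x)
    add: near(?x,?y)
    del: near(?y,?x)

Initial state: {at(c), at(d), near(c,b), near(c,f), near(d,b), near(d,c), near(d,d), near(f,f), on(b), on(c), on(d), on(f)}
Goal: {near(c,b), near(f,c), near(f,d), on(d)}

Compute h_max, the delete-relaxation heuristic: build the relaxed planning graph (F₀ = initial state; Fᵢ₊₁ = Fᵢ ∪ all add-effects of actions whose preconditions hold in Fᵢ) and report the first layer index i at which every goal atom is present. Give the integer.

1

F0 = init (12 atoms)
F1 = F0 ∪ {at(f), near(b,c), near(b,d), near(c,c), near(c,d), near(d,f), near(f,c), near(f,d)}  (20 atoms)
goal ⊆ F1  ⇒  h_max = 1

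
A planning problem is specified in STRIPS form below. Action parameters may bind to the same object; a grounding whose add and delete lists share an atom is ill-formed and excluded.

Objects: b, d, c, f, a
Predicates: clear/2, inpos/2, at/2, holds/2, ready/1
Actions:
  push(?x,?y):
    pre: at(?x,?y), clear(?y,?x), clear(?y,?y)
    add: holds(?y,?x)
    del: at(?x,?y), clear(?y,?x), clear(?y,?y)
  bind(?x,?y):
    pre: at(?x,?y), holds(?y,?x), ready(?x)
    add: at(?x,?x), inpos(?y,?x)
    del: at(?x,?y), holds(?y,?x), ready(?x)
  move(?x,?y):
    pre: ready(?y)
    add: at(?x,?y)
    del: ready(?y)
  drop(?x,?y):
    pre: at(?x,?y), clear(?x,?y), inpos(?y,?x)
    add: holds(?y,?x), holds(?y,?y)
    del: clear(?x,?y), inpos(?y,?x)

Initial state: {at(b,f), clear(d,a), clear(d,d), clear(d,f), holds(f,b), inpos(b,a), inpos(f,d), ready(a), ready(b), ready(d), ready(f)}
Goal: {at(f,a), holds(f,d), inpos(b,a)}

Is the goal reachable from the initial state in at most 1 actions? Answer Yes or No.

1. move(d,f)  →  {at(b,f), at(d,f), clear(d,a), clear(d,d), clear(d,f), holds(f,b), inpos(b,a), inpos(f,d), ready(a), ready(b), ready(d)}
2. move(f,a)  →  {at(b,f), at(d,f), at(f,a), clear(d,a), clear(d,d), clear(d,f), holds(f,b), inpos(b,a), inpos(f,d), ready(b), ready(d)}
3. drop(d,f)  →  {at(b,f), at(d,f), at(f,a), clear(d,a), clear(d,d), holds(f,b), holds(f,d), holds(f,f), inpos(b,a), ready(b), ready(d)}
optimal plan length = 3; 3 > 1

No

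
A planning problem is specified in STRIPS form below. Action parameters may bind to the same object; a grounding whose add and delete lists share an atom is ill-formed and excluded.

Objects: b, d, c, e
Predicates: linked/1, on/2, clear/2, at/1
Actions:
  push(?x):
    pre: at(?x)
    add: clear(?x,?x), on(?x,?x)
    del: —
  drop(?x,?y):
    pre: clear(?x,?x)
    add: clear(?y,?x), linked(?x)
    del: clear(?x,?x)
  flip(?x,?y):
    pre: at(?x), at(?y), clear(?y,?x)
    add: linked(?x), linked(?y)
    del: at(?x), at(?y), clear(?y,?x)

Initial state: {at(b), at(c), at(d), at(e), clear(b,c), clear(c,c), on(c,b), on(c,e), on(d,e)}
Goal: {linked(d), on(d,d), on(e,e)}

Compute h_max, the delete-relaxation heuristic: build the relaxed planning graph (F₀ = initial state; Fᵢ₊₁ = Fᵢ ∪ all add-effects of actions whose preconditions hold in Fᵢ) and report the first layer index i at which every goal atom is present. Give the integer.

2

F0 = init (9 atoms)
F1 = F0 ∪ {clear(b,b), clear(d,c), clear(d,d), clear(e,c), clear(e,e), linked(b), linked(c), on(b,b), on(c,c), on(d,d), on(e,e)}  (20 atoms)
F2 = F1 ∪ {clear(b,d), clear(b,e), clear(c,b), clear(c,d), clear(c,e), clear(d,b), clear(d,e), clear(e,b), clear(e,d), linked(d), linked(e)}  (31 atoms)
goal ⊆ F2  ⇒  h_max = 2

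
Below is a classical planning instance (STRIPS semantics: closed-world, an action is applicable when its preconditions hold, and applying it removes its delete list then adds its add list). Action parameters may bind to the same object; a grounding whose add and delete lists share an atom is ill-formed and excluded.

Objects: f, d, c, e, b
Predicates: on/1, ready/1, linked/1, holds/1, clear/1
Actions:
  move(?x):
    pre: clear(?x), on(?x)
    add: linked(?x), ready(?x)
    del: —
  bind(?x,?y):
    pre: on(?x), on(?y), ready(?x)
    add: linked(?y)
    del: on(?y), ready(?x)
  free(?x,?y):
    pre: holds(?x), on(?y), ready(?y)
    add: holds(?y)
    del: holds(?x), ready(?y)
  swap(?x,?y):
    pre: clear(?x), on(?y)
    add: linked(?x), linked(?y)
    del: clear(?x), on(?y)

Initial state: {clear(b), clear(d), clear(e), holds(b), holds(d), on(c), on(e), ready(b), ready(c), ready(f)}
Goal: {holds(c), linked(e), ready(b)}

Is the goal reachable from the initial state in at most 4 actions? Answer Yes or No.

1. move(e)  →  {clear(b), clear(d), clear(e), holds(b), holds(d), linked(e), on(c), on(e), ready(b), ready(c), ready(e), ready(f)}
2. free(d,c)  →  {clear(b), clear(d), clear(e), holds(b), holds(c), linked(e), on(c), on(e), ready(b), ready(e), ready(f)}
optimal plan length = 2; 2 ≤ 4

Yes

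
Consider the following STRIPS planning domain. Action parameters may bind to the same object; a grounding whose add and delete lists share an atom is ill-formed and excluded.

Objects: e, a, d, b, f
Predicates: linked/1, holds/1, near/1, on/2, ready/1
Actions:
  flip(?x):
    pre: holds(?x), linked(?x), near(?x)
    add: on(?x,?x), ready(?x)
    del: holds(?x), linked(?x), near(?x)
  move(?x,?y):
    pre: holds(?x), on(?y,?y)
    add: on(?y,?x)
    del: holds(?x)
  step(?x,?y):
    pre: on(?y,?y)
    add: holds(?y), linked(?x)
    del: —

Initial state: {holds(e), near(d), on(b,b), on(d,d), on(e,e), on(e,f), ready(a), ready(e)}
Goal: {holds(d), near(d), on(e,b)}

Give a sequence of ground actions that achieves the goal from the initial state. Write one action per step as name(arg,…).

step(e,d); step(e,b); move(b,e)

1. step(e,d)  →  {holds(d), holds(e), linked(e), near(d), on(b,b), on(d,d), on(e,e), on(e,f), ready(a), ready(e)}
2. step(e,b)  →  {holds(b), holds(d), holds(e), linked(e), near(d), on(b,b), on(d,d), on(e,e), on(e,f), ready(a), ready(e)}
3. move(b,e)  →  {holds(d), holds(e), linked(e), near(d), on(b,b), on(d,d), on(e,b), on(e,e), on(e,f), ready(a), ready(e)}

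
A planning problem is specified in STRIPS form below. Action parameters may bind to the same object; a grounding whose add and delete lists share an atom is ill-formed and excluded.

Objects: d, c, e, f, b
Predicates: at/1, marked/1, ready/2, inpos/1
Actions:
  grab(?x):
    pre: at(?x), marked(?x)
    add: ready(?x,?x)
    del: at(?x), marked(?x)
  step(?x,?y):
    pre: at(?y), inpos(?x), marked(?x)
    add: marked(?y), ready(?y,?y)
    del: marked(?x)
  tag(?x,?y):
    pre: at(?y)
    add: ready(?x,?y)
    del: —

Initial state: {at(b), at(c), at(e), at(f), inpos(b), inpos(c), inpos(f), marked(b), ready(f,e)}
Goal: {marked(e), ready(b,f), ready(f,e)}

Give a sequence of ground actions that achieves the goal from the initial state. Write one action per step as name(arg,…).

step(b,e); tag(b,f)

1. step(b,e)  →  {at(b), at(c), at(e), at(f), inpos(b), inpos(c), inpos(f), marked(e), ready(e,e), ready(f,e)}
2. tag(b,f)  →  {at(b), at(c), at(e), at(f), inpos(b), inpos(c), inpos(f), marked(e), ready(b,f), ready(e,e), ready(f,e)}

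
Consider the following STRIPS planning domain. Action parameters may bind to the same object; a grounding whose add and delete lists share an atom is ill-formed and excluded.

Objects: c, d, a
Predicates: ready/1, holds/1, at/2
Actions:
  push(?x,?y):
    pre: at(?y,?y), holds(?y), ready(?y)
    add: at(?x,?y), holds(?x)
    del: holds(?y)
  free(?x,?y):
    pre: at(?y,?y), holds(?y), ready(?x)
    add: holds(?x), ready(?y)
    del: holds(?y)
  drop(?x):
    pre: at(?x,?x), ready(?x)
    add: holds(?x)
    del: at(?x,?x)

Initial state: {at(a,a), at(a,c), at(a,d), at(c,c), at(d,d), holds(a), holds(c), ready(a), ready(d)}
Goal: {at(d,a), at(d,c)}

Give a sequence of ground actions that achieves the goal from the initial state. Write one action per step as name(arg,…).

push(d,a); free(d,c); push(c,d); push(d,c)

1. push(d,a)  →  {at(a,a), at(a,c), at(a,d), at(c,c), at(d,a), at(d,d), holds(c), holds(d), ready(a), ready(d)}
2. free(d,c)  →  {at(a,a), at(a,c), at(a,d), at(c,c), at(d,a), at(d,d), holds(d), ready(a), ready(c), ready(d)}
3. push(c,d)  →  {at(a,a), at(a,c), at(a,d), at(c,c), at(c,d), at(d,a), at(d,d), holds(c), ready(a), ready(c), ready(d)}
4. push(d,c)  →  {at(a,a), at(a,c), at(a,d), at(c,c), at(c,d), at(d,a), at(d,c), at(d,d), holds(d), ready(a), ready(c), ready(d)}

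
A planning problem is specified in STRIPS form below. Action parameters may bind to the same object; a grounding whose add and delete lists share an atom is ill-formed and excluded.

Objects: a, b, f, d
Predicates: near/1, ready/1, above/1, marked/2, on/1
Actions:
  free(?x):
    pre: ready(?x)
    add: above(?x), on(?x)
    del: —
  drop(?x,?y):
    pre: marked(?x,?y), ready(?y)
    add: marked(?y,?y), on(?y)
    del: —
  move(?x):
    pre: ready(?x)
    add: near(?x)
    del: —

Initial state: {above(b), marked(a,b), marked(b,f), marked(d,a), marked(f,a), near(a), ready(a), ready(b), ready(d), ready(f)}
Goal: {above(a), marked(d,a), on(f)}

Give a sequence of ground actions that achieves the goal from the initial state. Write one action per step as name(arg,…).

1. free(a)  →  {above(a), above(b), marked(a,b), marked(b,f), marked(d,a), marked(f,a), near(a), on(a), ready(a), ready(b), ready(d), ready(f)}
2. free(f)  →  {above(a), above(b), above(f), marked(a,b), marked(b,f), marked(d,a), marked(f,a), near(a), on(a), on(f), ready(a), ready(b), ready(d), ready(f)}

free(a); free(f)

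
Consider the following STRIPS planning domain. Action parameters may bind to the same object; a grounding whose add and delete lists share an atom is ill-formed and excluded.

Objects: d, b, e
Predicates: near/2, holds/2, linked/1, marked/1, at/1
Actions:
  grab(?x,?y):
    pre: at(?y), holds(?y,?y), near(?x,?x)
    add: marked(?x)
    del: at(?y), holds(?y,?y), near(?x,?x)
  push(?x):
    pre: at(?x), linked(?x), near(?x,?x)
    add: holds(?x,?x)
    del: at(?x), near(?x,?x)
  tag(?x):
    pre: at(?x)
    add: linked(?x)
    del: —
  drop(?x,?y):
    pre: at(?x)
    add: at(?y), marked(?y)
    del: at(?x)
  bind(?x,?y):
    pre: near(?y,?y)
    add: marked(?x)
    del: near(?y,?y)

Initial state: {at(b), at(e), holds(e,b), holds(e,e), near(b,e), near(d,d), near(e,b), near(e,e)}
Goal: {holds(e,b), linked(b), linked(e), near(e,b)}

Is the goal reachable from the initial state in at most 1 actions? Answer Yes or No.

No

1. tag(b)  →  {at(b), at(e), holds(e,b), holds(e,e), linked(b), near(b,e), near(d,d), near(e,b), near(e,e)}
2. tag(e)  →  {at(b), at(e), holds(e,b), holds(e,e), linked(b), linked(e), near(b,e), near(d,d), near(e,b), near(e,e)}
optimal plan length = 2; 2 > 1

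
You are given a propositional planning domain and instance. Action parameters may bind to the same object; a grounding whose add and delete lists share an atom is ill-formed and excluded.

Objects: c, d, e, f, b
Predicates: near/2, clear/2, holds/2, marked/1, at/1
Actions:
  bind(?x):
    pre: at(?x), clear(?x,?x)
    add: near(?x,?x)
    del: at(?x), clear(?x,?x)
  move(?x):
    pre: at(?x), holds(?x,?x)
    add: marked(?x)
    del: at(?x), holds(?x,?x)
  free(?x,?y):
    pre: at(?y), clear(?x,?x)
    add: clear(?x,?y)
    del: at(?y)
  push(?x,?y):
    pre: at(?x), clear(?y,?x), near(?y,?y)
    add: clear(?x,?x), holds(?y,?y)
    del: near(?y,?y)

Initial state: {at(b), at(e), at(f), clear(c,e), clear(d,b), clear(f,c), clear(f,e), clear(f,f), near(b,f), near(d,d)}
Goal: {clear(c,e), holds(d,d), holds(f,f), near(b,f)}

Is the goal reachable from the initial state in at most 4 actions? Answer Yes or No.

Yes

1. bind(f)  →  {at(b), at(e), clear(c,e), clear(d,b), clear(f,c), clear(f,e), near(b,f), near(d,d), near(f,f)}
2. push(e,f)  →  {at(b), at(e), clear(c,e), clear(d,b), clear(e,e), clear(f,c), clear(f,e), holds(f,f), near(b,f), near(d,d)}
3. push(b,d)  →  {at(b), at(e), clear(b,b), clear(c,e), clear(d,b), clear(e,e), clear(f,c), clear(f,e), holds(d,d), holds(f,f), near(b,f)}
optimal plan length = 3; 3 ≤ 4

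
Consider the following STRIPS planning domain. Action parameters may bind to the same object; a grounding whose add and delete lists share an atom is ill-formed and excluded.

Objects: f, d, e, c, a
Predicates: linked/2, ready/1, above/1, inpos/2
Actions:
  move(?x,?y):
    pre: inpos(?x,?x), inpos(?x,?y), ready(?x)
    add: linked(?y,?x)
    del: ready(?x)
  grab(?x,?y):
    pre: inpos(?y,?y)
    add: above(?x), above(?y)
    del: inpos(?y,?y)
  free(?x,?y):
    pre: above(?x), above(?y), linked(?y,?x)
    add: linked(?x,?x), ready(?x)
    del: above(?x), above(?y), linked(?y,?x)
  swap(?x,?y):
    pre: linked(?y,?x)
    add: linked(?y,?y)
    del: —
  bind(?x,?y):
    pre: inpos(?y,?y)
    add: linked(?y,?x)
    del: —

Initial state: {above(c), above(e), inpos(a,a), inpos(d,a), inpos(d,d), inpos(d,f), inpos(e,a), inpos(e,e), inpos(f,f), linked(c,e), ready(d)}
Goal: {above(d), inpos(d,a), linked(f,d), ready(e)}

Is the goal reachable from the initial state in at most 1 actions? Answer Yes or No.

No

1. move(d,f)  →  {above(c), above(e), inpos(a,a), inpos(d,a), inpos(d,d), inpos(d,f), inpos(e,a), inpos(e,e), inpos(f,f), linked(c,e), linked(f,d)}
2. grab(f,d)  →  {above(c), above(d), above(e), above(f), inpos(a,a), inpos(d,a), inpos(d,f), inpos(e,a), inpos(e,e), inpos(f,f), linked(c,e), linked(f,d)}
3. free(e,c)  →  {above(d), above(f), inpos(a,a), inpos(d,a), inpos(d,f), inpos(e,a), inpos(e,e), inpos(f,f), linked(e,e), linked(f,d), ready(e)}
optimal plan length = 3; 3 > 1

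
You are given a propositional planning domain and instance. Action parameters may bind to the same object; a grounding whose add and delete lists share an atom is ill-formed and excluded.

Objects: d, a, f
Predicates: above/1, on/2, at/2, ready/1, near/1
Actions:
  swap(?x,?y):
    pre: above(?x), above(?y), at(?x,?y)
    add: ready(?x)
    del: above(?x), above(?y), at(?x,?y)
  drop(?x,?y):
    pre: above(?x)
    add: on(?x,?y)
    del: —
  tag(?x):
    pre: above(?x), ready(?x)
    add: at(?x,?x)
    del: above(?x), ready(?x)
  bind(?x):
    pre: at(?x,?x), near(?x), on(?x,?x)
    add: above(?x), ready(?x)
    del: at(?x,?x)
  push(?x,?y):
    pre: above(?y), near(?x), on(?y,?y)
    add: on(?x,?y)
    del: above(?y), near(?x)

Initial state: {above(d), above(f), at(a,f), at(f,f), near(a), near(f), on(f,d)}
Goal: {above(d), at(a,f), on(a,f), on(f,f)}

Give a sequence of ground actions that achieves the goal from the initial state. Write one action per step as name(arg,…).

1. drop(f,f)  →  {above(d), above(f), at(a,f), at(f,f), near(a), near(f), on(f,d), on(f,f)}
2. push(a,f)  →  {above(d), at(a,f), at(f,f), near(f), on(a,f), on(f,d), on(f,f)}

drop(f,f); push(a,f)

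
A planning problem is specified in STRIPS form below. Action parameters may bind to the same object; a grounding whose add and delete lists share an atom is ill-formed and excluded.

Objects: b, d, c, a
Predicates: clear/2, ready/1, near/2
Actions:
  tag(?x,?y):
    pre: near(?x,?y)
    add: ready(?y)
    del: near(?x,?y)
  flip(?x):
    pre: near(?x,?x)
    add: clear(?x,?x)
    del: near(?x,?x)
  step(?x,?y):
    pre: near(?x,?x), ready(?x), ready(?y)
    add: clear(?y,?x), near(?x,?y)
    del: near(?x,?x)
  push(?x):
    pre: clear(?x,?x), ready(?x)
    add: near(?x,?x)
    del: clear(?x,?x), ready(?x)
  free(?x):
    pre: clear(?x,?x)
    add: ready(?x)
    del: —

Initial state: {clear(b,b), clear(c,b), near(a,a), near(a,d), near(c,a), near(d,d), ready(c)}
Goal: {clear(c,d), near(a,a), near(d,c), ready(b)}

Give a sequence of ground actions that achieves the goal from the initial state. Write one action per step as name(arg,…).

tag(a,d); step(d,c); free(b)

1. tag(a,d)  →  {clear(b,b), clear(c,b), near(a,a), near(c,a), near(d,d), ready(c), ready(d)}
2. step(d,c)  →  {clear(b,b), clear(c,b), clear(c,d), near(a,a), near(c,a), near(d,c), ready(c), ready(d)}
3. free(b)  →  {clear(b,b), clear(c,b), clear(c,d), near(a,a), near(c,a), near(d,c), ready(b), ready(c), ready(d)}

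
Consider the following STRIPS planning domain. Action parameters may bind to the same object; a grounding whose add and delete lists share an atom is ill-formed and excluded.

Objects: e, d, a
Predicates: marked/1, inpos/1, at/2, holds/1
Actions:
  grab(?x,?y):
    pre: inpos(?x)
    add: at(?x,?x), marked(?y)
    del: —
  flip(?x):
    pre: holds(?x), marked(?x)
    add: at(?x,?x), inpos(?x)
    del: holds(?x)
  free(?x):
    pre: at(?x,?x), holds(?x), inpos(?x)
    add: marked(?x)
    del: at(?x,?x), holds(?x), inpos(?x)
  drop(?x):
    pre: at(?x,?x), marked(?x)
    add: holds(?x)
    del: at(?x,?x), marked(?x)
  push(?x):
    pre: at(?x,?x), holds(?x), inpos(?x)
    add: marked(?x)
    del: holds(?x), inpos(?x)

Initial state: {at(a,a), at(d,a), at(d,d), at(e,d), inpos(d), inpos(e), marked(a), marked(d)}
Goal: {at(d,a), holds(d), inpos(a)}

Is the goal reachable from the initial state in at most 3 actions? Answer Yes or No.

No

1. drop(d)  →  {at(a,a), at(d,a), at(e,d), holds(d), inpos(d), inpos(e), marked(a)}
2. drop(a)  →  {at(d,a), at(e,d), holds(a), holds(d), inpos(d), inpos(e)}
3. grab(e,a)  →  {at(d,a), at(e,d), at(e,e), holds(a), holds(d), inpos(d), inpos(e), marked(a)}
4. flip(a)  →  {at(a,a), at(d,a), at(e,d), at(e,e), holds(d), inpos(a), inpos(d), inpos(e), marked(a)}
optimal plan length = 4; 4 > 3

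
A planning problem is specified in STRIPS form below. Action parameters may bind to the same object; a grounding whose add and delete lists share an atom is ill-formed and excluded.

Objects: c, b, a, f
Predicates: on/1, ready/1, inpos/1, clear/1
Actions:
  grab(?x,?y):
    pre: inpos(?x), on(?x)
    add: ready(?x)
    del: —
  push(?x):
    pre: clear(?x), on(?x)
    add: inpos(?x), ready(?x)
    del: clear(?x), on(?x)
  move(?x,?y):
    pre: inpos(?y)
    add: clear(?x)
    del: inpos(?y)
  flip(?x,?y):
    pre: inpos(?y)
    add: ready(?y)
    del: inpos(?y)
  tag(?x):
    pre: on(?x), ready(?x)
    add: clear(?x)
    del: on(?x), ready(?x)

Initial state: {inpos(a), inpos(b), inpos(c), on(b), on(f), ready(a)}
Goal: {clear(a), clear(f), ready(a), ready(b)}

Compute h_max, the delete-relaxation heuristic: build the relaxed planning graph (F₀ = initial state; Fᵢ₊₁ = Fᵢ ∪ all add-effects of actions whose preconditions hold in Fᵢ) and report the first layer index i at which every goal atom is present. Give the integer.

F0 = init (6 atoms)
F1 = F0 ∪ {clear(a), clear(b), clear(c), clear(f), ready(b), ready(c)}  (12 atoms)
goal ⊆ F1  ⇒  h_max = 1

1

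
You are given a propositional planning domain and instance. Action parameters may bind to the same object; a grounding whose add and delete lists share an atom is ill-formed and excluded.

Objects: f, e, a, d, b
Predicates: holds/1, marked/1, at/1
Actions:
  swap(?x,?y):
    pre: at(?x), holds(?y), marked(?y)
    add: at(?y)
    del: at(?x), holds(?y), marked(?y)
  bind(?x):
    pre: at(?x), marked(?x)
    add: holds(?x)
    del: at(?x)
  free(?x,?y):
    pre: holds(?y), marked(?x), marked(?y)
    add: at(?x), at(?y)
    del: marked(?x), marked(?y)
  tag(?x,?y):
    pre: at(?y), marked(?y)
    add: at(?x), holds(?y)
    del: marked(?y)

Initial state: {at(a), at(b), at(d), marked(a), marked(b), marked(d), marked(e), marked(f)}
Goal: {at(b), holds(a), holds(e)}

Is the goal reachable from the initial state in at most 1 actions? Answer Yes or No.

No

1. tag(e,a)  →  {at(a), at(b), at(d), at(e), holds(a), marked(b), marked(d), marked(e), marked(f)}
2. bind(e)  →  {at(a), at(b), at(d), holds(a), holds(e), marked(b), marked(d), marked(e), marked(f)}
optimal plan length = 2; 2 > 1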